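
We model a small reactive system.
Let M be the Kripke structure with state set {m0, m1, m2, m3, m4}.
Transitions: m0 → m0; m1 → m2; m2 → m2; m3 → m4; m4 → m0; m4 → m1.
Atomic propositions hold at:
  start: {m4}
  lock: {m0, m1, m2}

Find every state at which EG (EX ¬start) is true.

{m0, m1, m2, m4}

Sat(¬start) = {m0, m1, m2, m3}
Sat(EX ¬start) = {s : some successor in {m0, m1, m2, m3}} = {m0, m1, m2, m4}
EG (EX ¬start): greatest fixpoint, start Z0 = {m0, m1, m2, m4}, keep only states in Sat with some successor in Z. Already a fixed point.
Sat(EG (EX ¬start)) = {m0, m1, m2, m4}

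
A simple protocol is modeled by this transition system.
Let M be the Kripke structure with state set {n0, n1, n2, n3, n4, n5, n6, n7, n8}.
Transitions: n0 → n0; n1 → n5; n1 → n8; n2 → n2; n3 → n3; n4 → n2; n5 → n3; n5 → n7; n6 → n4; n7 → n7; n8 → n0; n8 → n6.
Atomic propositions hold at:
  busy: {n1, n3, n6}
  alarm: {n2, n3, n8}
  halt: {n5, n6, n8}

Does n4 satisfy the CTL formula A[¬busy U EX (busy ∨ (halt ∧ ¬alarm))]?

No

Sat(¬busy) = {n0, n2, n4, n5, n7, n8}
Sat(¬alarm) = {n0, n1, n4, n5, n6, n7}
Sat(halt ∧ ¬alarm) = {n5, n6}
Sat(busy ∨ (halt ∧ ¬alarm)) = {n1, n3, n5, n6}
Sat(EX (busy ∨ (halt ∧ ¬alarm))) = {s : some successor in {n1, n3, n5, n6}} = {n1, n3, n5, n8}
A[¬busy U EX (busy ∨ (halt ∧ ¬alarm))]: least fixpoint, start Z0 = Sat(EX (busy ∨ (halt ∧ ¬alarm))) = {n1, n3, n5, n8}, add states in Sat(¬busy) with every successor in Z. Already a fixed point.
Sat(A[¬busy U EX (busy ∨ (halt ∧ ¬alarm))]) = {n1, n3, n5, n8}
n4 ∉ Sat(A[¬busy U EX (busy ∨ (halt ∧ ¬alarm))]) = {n1, n3, n5, n8}, so the formula does not hold at n4.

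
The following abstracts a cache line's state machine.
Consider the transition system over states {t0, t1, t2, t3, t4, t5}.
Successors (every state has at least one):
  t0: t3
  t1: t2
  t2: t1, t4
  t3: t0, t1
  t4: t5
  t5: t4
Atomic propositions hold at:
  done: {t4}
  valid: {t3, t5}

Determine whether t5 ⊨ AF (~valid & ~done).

Sat(~valid) = {t0, t1, t2, t4}
Sat(~done) = {t0, t1, t2, t3, t5}
Sat(~valid & ~done) = {t0, t1, t2}
AF (~valid & ~done): least fixpoint, start Z0 = {t0, t1, t2}, add states with every successor in Z. Z1 = {t0, t1, t2, t3}; fixed.
Sat(AF (~valid & ~done)) = {t0, t1, t2, t3}
t5 ∉ Sat(AF (~valid & ~done)) = {t0, t1, t2, t3}, so the formula does not hold at t5.

No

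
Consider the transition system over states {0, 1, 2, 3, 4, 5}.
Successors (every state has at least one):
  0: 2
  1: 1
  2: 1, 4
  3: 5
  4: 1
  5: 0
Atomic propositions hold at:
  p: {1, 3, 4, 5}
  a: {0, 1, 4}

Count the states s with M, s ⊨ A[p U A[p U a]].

5

A[p U a]: least fixpoint, start Z0 = Sat(a) = {0, 1, 4}, add states in Sat(p) with every successor in Z. Z1 = {0, 1, 4, 5}; Z2 = {0, 1, 3, 4, 5}; fixed.
Sat(A[p U a]) = {0, 1, 3, 4, 5}
A[p U A[p U a]]: least fixpoint, start Z0 = Sat(A[p U a]) = {0, 1, 3, 4, 5}, add states in Sat(p) with every successor in Z. Already a fixed point.
Sat(A[p U A[p U a]]) = {0, 1, 3, 4, 5}
|Sat(A[p U A[p U a]])| = |{0, 1, 3, 4, 5}| = 5.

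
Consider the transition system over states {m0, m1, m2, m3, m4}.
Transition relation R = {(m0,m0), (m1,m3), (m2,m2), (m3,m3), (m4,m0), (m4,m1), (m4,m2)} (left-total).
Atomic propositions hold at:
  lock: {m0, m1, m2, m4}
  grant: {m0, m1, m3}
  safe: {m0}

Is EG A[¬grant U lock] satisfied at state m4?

Sat(¬grant) = {m2, m4}
A[¬grant U lock]: least fixpoint, start Z0 = Sat(lock) = {m0, m1, m2, m4}, add states in Sat(¬grant) with every successor in Z. Already a fixed point.
Sat(A[¬grant U lock]) = {m0, m1, m2, m4}
EG A[¬grant U lock]: greatest fixpoint, start Z0 = {m0, m1, m2, m4}, keep only states in Sat with some successor in Z. Z1 = {m0, m2, m4}; fixed.
Sat(EG A[¬grant U lock]) = {m0, m2, m4}
m4 ∈ Sat(EG A[¬grant U lock]) = {m0, m2, m4}, so the formula holds at m4.

Yes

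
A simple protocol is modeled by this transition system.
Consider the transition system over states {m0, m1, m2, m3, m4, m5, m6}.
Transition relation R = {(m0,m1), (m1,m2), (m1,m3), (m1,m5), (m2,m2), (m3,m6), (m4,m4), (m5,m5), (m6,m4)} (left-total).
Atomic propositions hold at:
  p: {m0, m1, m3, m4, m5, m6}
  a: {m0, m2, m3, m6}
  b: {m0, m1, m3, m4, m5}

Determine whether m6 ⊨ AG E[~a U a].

Sat(~a) = {m1, m4, m5}
E[~a U a]: least fixpoint, start Z0 = Sat(a) = {m0, m2, m3, m6}, add states in Sat(~a) with some successor in Z. Z1 = {m0, m1, m2, m3, m6}; fixed.
Sat(E[~a U a]) = {m0, m1, m2, m3, m6}
AG E[~a U a]: greatest fixpoint, start Z0 = {m0, m1, m2, m3, m6}, keep only states in Sat with every successor in Z. Z1 = {m0, m2, m3}; Z2 = {m2}; fixed.
Sat(AG E[~a U a]) = {m2}
m6 ∉ Sat(AG E[~a U a]) = {m2}, so the formula does not hold at m6.

No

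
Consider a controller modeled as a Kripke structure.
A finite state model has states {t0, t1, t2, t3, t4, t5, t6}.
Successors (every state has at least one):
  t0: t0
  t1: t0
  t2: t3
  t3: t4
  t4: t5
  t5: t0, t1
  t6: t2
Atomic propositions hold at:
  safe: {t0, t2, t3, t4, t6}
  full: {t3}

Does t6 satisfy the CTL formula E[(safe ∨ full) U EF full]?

Sat(safe ∨ full) = {t0, t2, t3, t4, t6}
EF full: least fixpoint, start Z0 = {t3}, add states with some successor in Z. Z1 = {t2, t3}; Z2 = {t2, t3, t6}; fixed.
Sat(EF full) = {t2, t3, t6}
E[(safe ∨ full) U EF full]: least fixpoint, start Z0 = Sat(EF full) = {t2, t3, t6}, add states in Sat(safe ∨ full) with some successor in Z. Already a fixed point.
Sat(E[(safe ∨ full) U EF full]) = {t2, t3, t6}
t6 ∈ Sat(E[(safe ∨ full) U EF full]) = {t2, t3, t6}, so the formula holds at t6.

Yes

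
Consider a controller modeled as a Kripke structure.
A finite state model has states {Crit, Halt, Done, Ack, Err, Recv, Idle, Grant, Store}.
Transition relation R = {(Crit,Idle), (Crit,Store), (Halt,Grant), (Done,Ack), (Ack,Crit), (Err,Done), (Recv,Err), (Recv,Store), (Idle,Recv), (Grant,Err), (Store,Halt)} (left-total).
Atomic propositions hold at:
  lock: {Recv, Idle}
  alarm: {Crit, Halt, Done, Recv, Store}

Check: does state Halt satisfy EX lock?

Sat(EX lock) = {s : some successor in {Recv, Idle}} = {Crit, Idle}
Halt ∉ Sat(EX lock) = {Crit, Idle}, so the formula does not hold at Halt.

No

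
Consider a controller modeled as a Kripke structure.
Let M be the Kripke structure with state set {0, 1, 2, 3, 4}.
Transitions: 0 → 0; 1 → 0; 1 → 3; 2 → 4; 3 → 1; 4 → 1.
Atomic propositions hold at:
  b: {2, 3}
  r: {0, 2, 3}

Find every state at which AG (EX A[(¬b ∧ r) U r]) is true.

Sat(¬b) = {0, 1, 4}
Sat(¬b ∧ r) = {0}
A[(¬b ∧ r) U r]: least fixpoint, start Z0 = Sat(r) = {0, 2, 3}, add states in Sat(¬b ∧ r) with every successor in Z. Already a fixed point.
Sat(A[(¬b ∧ r) U r]) = {0, 2, 3}
Sat(EX A[(¬b ∧ r) U r]) = {s : some successor in {0, 2, 3}} = {0, 1}
AG (EX A[(¬b ∧ r) U r]): greatest fixpoint, start Z0 = {0, 1}, keep only states in Sat with every successor in Z. Z1 = {0}; fixed.
Sat(AG (EX A[(¬b ∧ r) U r])) = {0}

{0}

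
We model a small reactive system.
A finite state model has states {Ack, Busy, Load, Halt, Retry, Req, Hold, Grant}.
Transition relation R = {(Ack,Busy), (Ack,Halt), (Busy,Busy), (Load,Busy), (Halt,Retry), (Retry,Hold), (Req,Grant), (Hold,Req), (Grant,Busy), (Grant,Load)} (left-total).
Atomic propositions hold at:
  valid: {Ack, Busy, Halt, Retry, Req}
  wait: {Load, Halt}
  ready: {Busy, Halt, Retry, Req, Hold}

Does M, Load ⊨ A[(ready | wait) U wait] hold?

Sat(ready | wait) = {Busy, Load, Halt, Retry, Req, Hold}
A[(ready | wait) U wait]: least fixpoint, start Z0 = Sat(wait) = {Load, Halt}, add states in Sat(ready | wait) with every successor in Z. Already a fixed point.
Sat(A[(ready | wait) U wait]) = {Load, Halt}
Load ∈ Sat(A[(ready | wait) U wait]) = {Load, Halt}, so the formula holds at Load.

Yes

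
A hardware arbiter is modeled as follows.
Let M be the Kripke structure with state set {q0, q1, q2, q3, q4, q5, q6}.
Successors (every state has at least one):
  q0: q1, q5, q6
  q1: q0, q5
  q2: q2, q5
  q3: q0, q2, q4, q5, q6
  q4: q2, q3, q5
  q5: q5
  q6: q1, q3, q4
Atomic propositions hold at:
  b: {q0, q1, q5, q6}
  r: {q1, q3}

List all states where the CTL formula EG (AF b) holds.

AF b: least fixpoint, start Z0 = {q0, q1, q5, q6}, add states with every successor in Z. Already a fixed point.
Sat(AF b) = {q0, q1, q5, q6}
EG (AF b): greatest fixpoint, start Z0 = {q0, q1, q5, q6}, keep only states in Sat with some successor in Z. Already a fixed point.
Sat(EG (AF b)) = {q0, q1, q5, q6}

{q0, q1, q5, q6}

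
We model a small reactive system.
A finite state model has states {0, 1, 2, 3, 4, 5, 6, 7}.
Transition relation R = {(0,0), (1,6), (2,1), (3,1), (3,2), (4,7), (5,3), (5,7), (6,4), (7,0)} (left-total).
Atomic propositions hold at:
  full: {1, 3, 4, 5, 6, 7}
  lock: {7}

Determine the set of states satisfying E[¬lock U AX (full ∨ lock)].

{1, 2, 3, 4, 5, 6}

Sat(¬lock) = {0, 1, 2, 3, 4, 5, 6}
Sat(full ∨ lock) = {1, 3, 4, 5, 6, 7}
Sat(AX (full ∨ lock)) = {s : every successor in {1, 3, 4, 5, 6, 7}} = {1, 2, 4, 5, 6}
E[¬lock U AX (full ∨ lock)]: least fixpoint, start Z0 = Sat(AX (full ∨ lock)) = {1, 2, 4, 5, 6}, add states in Sat(¬lock) with some successor in Z. Z1 = {1, 2, 3, 4, 5, 6}; fixed.
Sat(E[¬lock U AX (full ∨ lock)]) = {1, 2, 3, 4, 5, 6}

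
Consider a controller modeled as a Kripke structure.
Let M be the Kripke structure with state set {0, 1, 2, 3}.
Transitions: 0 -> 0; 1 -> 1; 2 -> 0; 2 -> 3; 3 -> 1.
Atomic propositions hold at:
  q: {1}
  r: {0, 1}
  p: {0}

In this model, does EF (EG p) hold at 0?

Yes

EG p: greatest fixpoint, start Z0 = {0}, keep only states in Sat with some successor in Z. Already a fixed point.
Sat(EG p) = {0}
EF (EG p): least fixpoint, start Z0 = {0}, add states with some successor in Z. Z1 = {0, 2}; fixed.
Sat(EF (EG p)) = {0, 2}
0 ∈ Sat(EF (EG p)) = {0, 2}, so the formula holds at 0.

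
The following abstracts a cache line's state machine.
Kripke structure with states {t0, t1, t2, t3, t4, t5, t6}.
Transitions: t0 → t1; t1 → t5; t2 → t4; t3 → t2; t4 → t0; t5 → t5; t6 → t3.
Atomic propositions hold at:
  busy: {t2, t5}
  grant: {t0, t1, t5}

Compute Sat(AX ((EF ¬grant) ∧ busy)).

{t3}

Sat(¬grant) = {t2, t3, t4, t6}
EF ¬grant: least fixpoint, start Z0 = {t2, t3, t4, t6}, add states with some successor in Z. Already a fixed point.
Sat(EF ¬grant) = {t2, t3, t4, t6}
Sat((EF ¬grant) ∧ busy) = {t2}
Sat(AX ((EF ¬grant) ∧ busy)) = {s : every successor in {t2}} = {t3}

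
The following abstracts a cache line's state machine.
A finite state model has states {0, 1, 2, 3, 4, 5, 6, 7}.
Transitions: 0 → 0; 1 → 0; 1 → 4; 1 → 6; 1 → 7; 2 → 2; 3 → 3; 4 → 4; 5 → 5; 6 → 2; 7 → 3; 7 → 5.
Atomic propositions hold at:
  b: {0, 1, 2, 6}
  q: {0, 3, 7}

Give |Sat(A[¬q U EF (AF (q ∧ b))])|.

2

Sat(¬q) = {1, 2, 4, 5, 6}
Sat(q ∧ b) = {0}
AF (q ∧ b): least fixpoint, start Z0 = {0}, add states with every successor in Z. Already a fixed point.
Sat(AF (q ∧ b)) = {0}
EF (AF (q ∧ b)): least fixpoint, start Z0 = {0}, add states with some successor in Z. Z1 = {0, 1}; fixed.
Sat(EF (AF (q ∧ b))) = {0, 1}
A[¬q U EF (AF (q ∧ b))]: least fixpoint, start Z0 = Sat(EF (AF (q ∧ b))) = {0, 1}, add states in Sat(¬q) with every successor in Z. Already a fixed point.
Sat(A[¬q U EF (AF (q ∧ b))]) = {0, 1}
|Sat(A[¬q U EF (AF (q ∧ b))])| = |{0, 1}| = 2.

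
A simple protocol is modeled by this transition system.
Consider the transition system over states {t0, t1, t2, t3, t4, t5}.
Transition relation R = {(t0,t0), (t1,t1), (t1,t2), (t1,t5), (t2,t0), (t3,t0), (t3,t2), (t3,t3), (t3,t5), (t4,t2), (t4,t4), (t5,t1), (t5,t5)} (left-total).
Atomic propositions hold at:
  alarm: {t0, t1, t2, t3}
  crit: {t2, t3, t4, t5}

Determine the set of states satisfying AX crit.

{t4}

Sat(AX crit) = {s : every successor in {t2, t3, t4, t5}} = {t4}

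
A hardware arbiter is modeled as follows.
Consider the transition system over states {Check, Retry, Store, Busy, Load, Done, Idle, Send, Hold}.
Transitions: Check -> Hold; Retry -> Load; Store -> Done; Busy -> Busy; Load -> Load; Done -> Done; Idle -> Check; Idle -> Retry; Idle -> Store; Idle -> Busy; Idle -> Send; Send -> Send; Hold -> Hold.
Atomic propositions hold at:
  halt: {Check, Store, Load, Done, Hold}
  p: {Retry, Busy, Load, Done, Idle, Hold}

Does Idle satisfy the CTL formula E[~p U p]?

Sat(~p) = {Check, Store, Send}
E[~p U p]: least fixpoint, start Z0 = Sat(p) = {Retry, Busy, Load, Done, Idle, Hold}, add states in Sat(~p) with some successor in Z. Z1 = {Check, Retry, Store, Busy, Load, Done, Idle, Hold}; fixed.
Sat(E[~p U p]) = {Check, Retry, Store, Busy, Load, Done, Idle, Hold}
Idle ∈ Sat(E[~p U p]) = {Check, Retry, Store, Busy, Load, Done, Idle, Hold}, so the formula holds at Idle.

Yes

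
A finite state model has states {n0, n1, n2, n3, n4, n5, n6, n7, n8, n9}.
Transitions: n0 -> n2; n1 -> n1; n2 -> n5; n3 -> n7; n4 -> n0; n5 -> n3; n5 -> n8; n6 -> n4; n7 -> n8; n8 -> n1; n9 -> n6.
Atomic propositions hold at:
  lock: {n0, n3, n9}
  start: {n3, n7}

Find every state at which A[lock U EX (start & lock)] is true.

{n5}

Sat(start & lock) = {n3}
Sat(EX (start & lock)) = {s : some successor in {n3}} = {n5}
A[lock U EX (start & lock)]: least fixpoint, start Z0 = Sat(EX (start & lock)) = {n5}, add states in Sat(lock) with every successor in Z. Already a fixed point.
Sat(A[lock U EX (start & lock)]) = {n5}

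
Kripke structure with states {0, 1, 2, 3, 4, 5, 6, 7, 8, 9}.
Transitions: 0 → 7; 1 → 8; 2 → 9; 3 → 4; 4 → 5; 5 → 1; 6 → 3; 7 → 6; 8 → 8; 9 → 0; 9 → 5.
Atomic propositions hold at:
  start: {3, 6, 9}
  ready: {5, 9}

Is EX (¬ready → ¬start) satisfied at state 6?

Sat(¬ready) = {0, 1, 2, 3, 4, 6, 7, 8}
Sat(¬start) = {0, 1, 2, 4, 5, 7, 8}
Sat(¬ready → ¬start) = {0, 1, 2, 4, 5, 7, 8, 9}
Sat(EX (¬ready → ¬start)) = {s : some successor in {0, 1, 2, 4, 5, 7, 8, 9}} = {0, 1, 2, 3, 4, 5, 8, 9}
6 ∉ Sat(EX (¬ready → ¬start)) = {0, 1, 2, 3, 4, 5, 8, 9}, so the formula does not hold at 6.

No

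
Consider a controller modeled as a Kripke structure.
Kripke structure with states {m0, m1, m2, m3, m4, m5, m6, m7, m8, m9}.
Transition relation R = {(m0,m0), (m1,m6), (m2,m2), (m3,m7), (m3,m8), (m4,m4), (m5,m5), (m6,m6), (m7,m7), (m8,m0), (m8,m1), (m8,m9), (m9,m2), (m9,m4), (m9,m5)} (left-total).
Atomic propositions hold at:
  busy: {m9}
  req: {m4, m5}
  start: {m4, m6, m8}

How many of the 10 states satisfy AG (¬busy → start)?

Sat(¬busy) = {m0, m1, m2, m3, m4, m5, m6, m7, m8}
Sat(¬busy → start) = {m4, m6, m8, m9}
AG (¬busy → start): greatest fixpoint, start Z0 = {m4, m6, m8, m9}, keep only states in Sat with every successor in Z. Z1 = {m4, m6}; fixed.
Sat(AG (¬busy → start)) = {m4, m6}
|Sat(AG (¬busy → start))| = |{m4, m6}| = 2.

2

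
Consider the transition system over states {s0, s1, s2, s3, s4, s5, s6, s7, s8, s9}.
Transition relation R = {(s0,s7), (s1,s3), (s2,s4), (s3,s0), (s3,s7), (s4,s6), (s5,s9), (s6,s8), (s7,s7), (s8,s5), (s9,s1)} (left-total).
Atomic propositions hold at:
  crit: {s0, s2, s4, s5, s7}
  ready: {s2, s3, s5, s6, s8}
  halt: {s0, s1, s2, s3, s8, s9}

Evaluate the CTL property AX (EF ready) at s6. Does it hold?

Yes

EF ready: least fixpoint, start Z0 = {s2, s3, s5, s6, s8}, add states with some successor in Z. Z1 = {s1, s2, s3, s4, s5, s6, s8}; Z2 = {s1, s2, s3, s4, s5, s6, s8, s9}; fixed.
Sat(EF ready) = {s1, s2, s3, s4, s5, s6, s8, s9}
Sat(AX (EF ready)) = {s : every successor in {s1, s2, s3, s4, s5, s6, s8, s9}} = {s1, s2, s4, s5, s6, s8, s9}
s6 ∈ Sat(AX (EF ready)) = {s1, s2, s4, s5, s6, s8, s9}, so the formula holds at s6.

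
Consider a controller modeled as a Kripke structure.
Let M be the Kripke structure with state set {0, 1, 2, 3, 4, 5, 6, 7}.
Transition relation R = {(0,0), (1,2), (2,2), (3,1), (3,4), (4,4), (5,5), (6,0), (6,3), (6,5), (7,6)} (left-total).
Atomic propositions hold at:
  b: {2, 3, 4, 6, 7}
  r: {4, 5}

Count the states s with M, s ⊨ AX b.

Sat(AX b) = {s : every successor in {2, 3, 4, 6, 7}} = {1, 2, 4, 7}
|Sat(AX b)| = |{1, 2, 4, 7}| = 4.

4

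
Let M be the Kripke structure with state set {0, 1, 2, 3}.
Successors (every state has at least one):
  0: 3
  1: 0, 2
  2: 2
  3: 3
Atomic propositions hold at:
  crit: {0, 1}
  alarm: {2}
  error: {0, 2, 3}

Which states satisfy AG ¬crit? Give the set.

{2, 3}

Sat(¬crit) = {2, 3}
AG ¬crit: greatest fixpoint, start Z0 = {2, 3}, keep only states in Sat with every successor in Z. Already a fixed point.
Sat(AG ¬crit) = {2, 3}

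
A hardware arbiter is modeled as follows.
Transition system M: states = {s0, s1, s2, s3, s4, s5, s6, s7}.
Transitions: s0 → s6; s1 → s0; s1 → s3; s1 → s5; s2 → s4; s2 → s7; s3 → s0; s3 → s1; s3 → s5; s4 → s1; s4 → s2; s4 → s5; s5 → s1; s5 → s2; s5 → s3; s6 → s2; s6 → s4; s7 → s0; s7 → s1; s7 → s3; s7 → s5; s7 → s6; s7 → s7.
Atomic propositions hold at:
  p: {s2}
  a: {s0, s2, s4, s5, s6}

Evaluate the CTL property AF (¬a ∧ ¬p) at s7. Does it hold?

Sat(¬a) = {s1, s3, s7}
Sat(¬p) = {s0, s1, s3, s4, s5, s6, s7}
Sat(¬a ∧ ¬p) = {s1, s3, s7}
AF (¬a ∧ ¬p): least fixpoint, start Z0 = {s1, s3, s7}, add states with every successor in Z. Already a fixed point.
Sat(AF (¬a ∧ ¬p)) = {s1, s3, s7}
s7 ∈ Sat(AF (¬a ∧ ¬p)) = {s1, s3, s7}, so the formula holds at s7.

Yes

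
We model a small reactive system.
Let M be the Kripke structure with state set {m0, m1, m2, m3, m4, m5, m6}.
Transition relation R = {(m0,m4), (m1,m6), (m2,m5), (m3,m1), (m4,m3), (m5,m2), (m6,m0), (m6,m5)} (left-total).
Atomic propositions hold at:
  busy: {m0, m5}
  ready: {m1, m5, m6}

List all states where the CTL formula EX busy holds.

{m2, m6}

Sat(EX busy) = {s : some successor in {m0, m5}} = {m2, m6}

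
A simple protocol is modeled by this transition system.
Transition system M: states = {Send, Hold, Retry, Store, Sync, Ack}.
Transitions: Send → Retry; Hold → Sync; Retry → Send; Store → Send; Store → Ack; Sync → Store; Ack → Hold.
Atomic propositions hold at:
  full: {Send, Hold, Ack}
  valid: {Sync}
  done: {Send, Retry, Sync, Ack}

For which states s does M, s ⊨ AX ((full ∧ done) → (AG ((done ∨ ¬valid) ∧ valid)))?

Sat(full ∧ done) = {Send, Ack}
Sat(¬valid) = {Send, Hold, Retry, Store, Ack}
Sat(done ∨ ¬valid) = {Send, Hold, Retry, Store, Sync, Ack}
Sat((done ∨ ¬valid) ∧ valid) = {Sync}
AG ((done ∨ ¬valid) ∧ valid): greatest fixpoint, start Z0 = {Sync}, keep only states in Sat with every successor in Z. Z1 = ∅; fixed.
Sat(AG ((done ∨ ¬valid) ∧ valid)) = ∅
Sat((full ∧ done) → (AG ((done ∨ ¬valid) ∧ valid))) = {Hold, Retry, Store, Sync}
Sat(AX ((full ∧ done) → (AG ((done ∨ ¬valid) ∧ valid)))) = {s : every successor in {Hold, Retry, Store, Sync}} = {Send, Hold, Sync, Ack}

{Send, Hold, Sync, Ack}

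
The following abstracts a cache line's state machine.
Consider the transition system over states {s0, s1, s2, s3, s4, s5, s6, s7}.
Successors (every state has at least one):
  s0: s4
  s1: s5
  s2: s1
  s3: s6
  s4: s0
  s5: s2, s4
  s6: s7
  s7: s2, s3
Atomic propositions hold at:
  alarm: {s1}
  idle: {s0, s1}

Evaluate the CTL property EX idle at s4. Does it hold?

Yes

Sat(EX idle) = {s : some successor in {s0, s1}} = {s2, s4}
s4 ∈ Sat(EX idle) = {s2, s4}, so the formula holds at s4.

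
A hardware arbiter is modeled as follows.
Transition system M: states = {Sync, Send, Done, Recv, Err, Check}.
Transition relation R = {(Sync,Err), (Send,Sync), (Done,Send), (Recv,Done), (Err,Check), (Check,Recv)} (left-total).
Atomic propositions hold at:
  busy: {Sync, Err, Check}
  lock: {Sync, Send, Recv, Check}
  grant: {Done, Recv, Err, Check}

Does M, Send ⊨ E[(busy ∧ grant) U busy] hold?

Sat(busy ∧ grant) = {Err, Check}
E[(busy ∧ grant) U busy]: least fixpoint, start Z0 = Sat(busy) = {Sync, Err, Check}, add states in Sat(busy ∧ grant) with some successor in Z. Already a fixed point.
Sat(E[(busy ∧ grant) U busy]) = {Sync, Err, Check}
Send ∉ Sat(E[(busy ∧ grant) U busy]) = {Sync, Err, Check}, so the formula does not hold at Send.

No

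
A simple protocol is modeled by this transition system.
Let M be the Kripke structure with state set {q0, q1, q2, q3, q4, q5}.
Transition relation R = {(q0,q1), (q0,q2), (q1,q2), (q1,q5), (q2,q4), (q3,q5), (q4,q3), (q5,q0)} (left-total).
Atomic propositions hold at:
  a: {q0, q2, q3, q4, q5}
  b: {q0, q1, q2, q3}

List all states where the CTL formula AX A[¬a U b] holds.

{q0, q4, q5}

Sat(¬a) = {q1}
A[¬a U b]: least fixpoint, start Z0 = Sat(b) = {q0, q1, q2, q3}, add states in Sat(¬a) with every successor in Z. Already a fixed point.
Sat(A[¬a U b]) = {q0, q1, q2, q3}
Sat(AX A[¬a U b]) = {s : every successor in {q0, q1, q2, q3}} = {q0, q4, q5}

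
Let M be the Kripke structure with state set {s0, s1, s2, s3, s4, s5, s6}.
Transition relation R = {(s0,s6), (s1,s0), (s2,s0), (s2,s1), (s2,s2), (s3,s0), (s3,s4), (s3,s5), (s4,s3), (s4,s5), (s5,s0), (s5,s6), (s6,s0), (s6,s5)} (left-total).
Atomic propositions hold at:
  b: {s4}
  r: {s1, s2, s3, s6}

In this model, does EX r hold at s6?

No

Sat(EX r) = {s : some successor in {s1, s2, s3, s6}} = {s0, s2, s4, s5}
s6 ∉ Sat(EX r) = {s0, s2, s4, s5}, so the formula does not hold at s6.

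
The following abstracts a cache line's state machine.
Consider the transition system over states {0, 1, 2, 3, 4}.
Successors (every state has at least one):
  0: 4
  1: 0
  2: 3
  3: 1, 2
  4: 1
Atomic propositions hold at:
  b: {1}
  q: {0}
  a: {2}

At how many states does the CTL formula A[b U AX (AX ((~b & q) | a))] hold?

Sat(~b) = {0, 2, 3, 4}
Sat(~b & q) = {0}
Sat((~b & q) | a) = {0, 2}
Sat(AX ((~b & q) | a)) = {s : every successor in {0, 2}} = {1}
Sat(AX (AX ((~b & q) | a))) = {s : every successor in {1}} = {4}
A[b U AX (AX ((~b & q) | a))]: least fixpoint, start Z0 = Sat(AX (AX ((~b & q) | a))) = {4}, add states in Sat(b) with every successor in Z. Already a fixed point.
Sat(A[b U AX (AX ((~b & q) | a))]) = {4}
|Sat(A[b U AX (AX ((~b & q) | a))])| = |{4}| = 1.

1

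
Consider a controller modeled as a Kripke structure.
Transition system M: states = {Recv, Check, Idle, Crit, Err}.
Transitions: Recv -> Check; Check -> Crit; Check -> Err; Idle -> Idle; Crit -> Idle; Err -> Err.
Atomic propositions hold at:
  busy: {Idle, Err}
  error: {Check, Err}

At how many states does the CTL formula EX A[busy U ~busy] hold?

2

Sat(~busy) = {Recv, Check, Crit}
A[busy U ~busy]: least fixpoint, start Z0 = Sat(~busy) = {Recv, Check, Crit}, add states in Sat(busy) with every successor in Z. Already a fixed point.
Sat(A[busy U ~busy]) = {Recv, Check, Crit}
Sat(EX A[busy U ~busy]) = {s : some successor in {Recv, Check, Crit}} = {Recv, Check}
|Sat(EX A[busy U ~busy])| = |{Recv, Check}| = 2.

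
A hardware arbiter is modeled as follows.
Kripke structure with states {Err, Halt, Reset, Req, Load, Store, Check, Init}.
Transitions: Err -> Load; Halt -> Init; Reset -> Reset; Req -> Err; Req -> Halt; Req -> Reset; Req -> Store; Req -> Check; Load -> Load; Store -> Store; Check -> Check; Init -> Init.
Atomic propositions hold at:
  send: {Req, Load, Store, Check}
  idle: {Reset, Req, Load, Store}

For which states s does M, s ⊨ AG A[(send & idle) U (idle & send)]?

Sat(send & idle) = {Req, Load, Store}
Sat(idle & send) = {Req, Load, Store}
A[(send & idle) U (idle & send)]: least fixpoint, start Z0 = Sat((idle & send)) = {Req, Load, Store}, add states in Sat(send & idle) with every successor in Z. Already a fixed point.
Sat(A[(send & idle) U (idle & send)]) = {Req, Load, Store}
AG A[(send & idle) U (idle & send)]: greatest fixpoint, start Z0 = {Req, Load, Store}, keep only states in Sat with every successor in Z. Z1 = {Load, Store}; fixed.
Sat(AG A[(send & idle) U (idle & send)]) = {Load, Store}

{Load, Store}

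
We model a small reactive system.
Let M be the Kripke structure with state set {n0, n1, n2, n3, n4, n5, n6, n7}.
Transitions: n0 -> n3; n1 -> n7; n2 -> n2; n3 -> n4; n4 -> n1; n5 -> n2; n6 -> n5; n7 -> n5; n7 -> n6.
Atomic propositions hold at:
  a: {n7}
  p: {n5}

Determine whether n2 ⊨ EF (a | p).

No

Sat(a | p) = {n5, n7}
EF (a | p): least fixpoint, start Z0 = {n5, n7}, add states with some successor in Z. Z1 = {n1, n5, n6, n7}; Z2 = {n1, n4, n5, n6, n7}; Z3 = {n1, n3, n4, n5, n6, n7}; Z4 = {n0, n1, n3, n4, n5, n6, n7}; fixed.
Sat(EF (a | p)) = {n0, n1, n3, n4, n5, n6, n7}
n2 ∉ Sat(EF (a | p)) = {n0, n1, n3, n4, n5, n6, n7}, so the formula does not hold at n2.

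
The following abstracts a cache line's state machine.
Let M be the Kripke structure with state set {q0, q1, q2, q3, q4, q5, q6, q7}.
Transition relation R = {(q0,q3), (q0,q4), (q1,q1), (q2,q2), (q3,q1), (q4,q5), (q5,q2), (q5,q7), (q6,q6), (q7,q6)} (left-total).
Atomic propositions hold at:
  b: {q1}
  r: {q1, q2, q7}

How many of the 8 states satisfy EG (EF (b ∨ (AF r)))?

AF r: least fixpoint, start Z0 = {q1, q2, q7}, add states with every successor in Z. Z1 = {q1, q2, q3, q5, q7}; Z2 = {q1, q2, q3, q4, q5, q7}; Z3 = {q0, q1, q2, q3, q4, q5, q7}; fixed.
Sat(AF r) = {q0, q1, q2, q3, q4, q5, q7}
Sat(b ∨ (AF r)) = {q0, q1, q2, q3, q4, q5, q7}
EF (b ∨ (AF r)): least fixpoint, start Z0 = {q0, q1, q2, q3, q4, q5, q7}, add states with some successor in Z. Already a fixed point.
Sat(EF (b ∨ (AF r))) = {q0, q1, q2, q3, q4, q5, q7}
EG (EF (b ∨ (AF r))): greatest fixpoint, start Z0 = {q0, q1, q2, q3, q4, q5, q7}, keep only states in Sat with some successor in Z. Z1 = {q0, q1, q2, q3, q4, q5}; fixed.
Sat(EG (EF (b ∨ (AF r)))) = {q0, q1, q2, q3, q4, q5}
|Sat(EG (EF (b ∨ (AF r))))| = |{q0, q1, q2, q3, q4, q5}| = 6.

6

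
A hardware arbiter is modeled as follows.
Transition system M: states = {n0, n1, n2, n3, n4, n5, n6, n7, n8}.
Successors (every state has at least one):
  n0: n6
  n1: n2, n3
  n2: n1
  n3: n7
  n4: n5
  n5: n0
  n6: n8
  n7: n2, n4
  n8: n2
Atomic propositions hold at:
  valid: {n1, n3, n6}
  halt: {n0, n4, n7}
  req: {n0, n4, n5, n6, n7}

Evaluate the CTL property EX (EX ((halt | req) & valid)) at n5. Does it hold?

Yes

Sat(halt | req) = {n0, n4, n5, n6, n7}
Sat((halt | req) & valid) = {n6}
Sat(EX ((halt | req) & valid)) = {s : some successor in {n6}} = {n0}
Sat(EX (EX ((halt | req) & valid))) = {s : some successor in {n0}} = {n5}
n5 ∈ Sat(EX (EX ((halt | req) & valid))) = {n5}, so the formula holds at n5.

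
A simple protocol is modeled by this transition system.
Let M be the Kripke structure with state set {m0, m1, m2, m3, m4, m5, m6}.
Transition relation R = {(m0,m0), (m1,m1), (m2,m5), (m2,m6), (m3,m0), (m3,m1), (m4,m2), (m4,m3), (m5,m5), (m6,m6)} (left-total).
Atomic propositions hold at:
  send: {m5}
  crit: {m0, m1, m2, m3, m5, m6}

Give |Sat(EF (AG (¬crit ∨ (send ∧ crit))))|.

3

Sat(¬crit) = {m4}
Sat(send ∧ crit) = {m5}
Sat(¬crit ∨ (send ∧ crit)) = {m4, m5}
AG (¬crit ∨ (send ∧ crit)): greatest fixpoint, start Z0 = {m4, m5}, keep only states in Sat with every successor in Z. Z1 = {m5}; fixed.
Sat(AG (¬crit ∨ (send ∧ crit))) = {m5}
EF (AG (¬crit ∨ (send ∧ crit))): least fixpoint, start Z0 = {m5}, add states with some successor in Z. Z1 = {m2, m5}; Z2 = {m2, m4, m5}; fixed.
Sat(EF (AG (¬crit ∨ (send ∧ crit)))) = {m2, m4, m5}
|Sat(EF (AG (¬crit ∨ (send ∧ crit))))| = |{m2, m4, m5}| = 3.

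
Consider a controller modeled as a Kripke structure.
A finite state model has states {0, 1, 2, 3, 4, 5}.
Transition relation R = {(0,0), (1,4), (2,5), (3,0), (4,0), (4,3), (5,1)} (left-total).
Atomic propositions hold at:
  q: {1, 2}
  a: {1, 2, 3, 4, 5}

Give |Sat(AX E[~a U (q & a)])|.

Sat(~a) = {0}
Sat(q & a) = {1, 2}
E[~a U (q & a)]: least fixpoint, start Z0 = Sat((q & a)) = {1, 2}, add states in Sat(~a) with some successor in Z. Already a fixed point.
Sat(E[~a U (q & a)]) = {1, 2}
Sat(AX E[~a U (q & a)]) = {s : every successor in {1, 2}} = {5}
|Sat(AX E[~a U (q & a)])| = |{5}| = 1.

1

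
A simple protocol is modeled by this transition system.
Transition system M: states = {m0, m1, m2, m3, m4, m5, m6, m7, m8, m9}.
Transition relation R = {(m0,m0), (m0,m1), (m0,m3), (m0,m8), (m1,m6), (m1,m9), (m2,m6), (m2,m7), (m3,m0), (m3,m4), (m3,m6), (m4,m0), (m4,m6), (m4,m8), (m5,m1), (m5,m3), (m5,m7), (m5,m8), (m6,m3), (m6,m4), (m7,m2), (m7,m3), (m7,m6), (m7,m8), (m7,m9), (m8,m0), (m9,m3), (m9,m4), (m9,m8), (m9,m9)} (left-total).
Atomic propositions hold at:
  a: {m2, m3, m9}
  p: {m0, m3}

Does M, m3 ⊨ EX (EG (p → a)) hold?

Yes

Sat(p → a) = {m1, m2, m3, m4, m5, m6, m7, m8, m9}
EG (p → a): greatest fixpoint, start Z0 = {m1, m2, m3, m4, m5, m6, m7, m8, m9}, keep only states in Sat with some successor in Z. Z1 = {m1, m2, m3, m4, m5, m6, m7, m9}; fixed.
Sat(EG (p → a)) = {m1, m2, m3, m4, m5, m6, m7, m9}
Sat(EX (EG (p → a))) = {s : some successor in {m1, m2, m3, m4, m5, m6, m7, m9}} = {m0, m1, m2, m3, m4, m5, m6, m7, m9}
m3 ∈ Sat(EX (EG (p → a))) = {m0, m1, m2, m3, m4, m5, m6, m7, m9}, so the formula holds at m3.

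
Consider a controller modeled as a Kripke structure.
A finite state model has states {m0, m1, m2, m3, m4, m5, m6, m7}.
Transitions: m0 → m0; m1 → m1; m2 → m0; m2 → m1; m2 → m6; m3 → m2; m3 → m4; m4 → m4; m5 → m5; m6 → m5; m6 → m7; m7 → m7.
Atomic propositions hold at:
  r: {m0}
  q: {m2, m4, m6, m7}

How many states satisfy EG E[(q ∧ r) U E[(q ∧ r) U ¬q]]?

Sat(q ∧ r) = ∅
Sat(¬q) = {m0, m1, m3, m5}
E[(q ∧ r) U ¬q]: least fixpoint, start Z0 = Sat(¬q) = {m0, m1, m3, m5}, add states in Sat(q ∧ r) with some successor in Z. Already a fixed point.
Sat(E[(q ∧ r) U ¬q]) = {m0, m1, m3, m5}
E[(q ∧ r) U E[(q ∧ r) U ¬q]]: least fixpoint, start Z0 = Sat(E[(q ∧ r) U ¬q]) = {m0, m1, m3, m5}, add states in Sat(q ∧ r) with some successor in Z. Already a fixed point.
Sat(E[(q ∧ r) U E[(q ∧ r) U ¬q]]) = {m0, m1, m3, m5}
EG E[(q ∧ r) U E[(q ∧ r) U ¬q]]: greatest fixpoint, start Z0 = {m0, m1, m3, m5}, keep only states in Sat with some successor in Z. Z1 = {m0, m1, m5}; fixed.
Sat(EG E[(q ∧ r) U E[(q ∧ r) U ¬q]]) = {m0, m1, m5}
|Sat(EG E[(q ∧ r) U E[(q ∧ r) U ¬q]])| = |{m0, m1, m5}| = 3.

3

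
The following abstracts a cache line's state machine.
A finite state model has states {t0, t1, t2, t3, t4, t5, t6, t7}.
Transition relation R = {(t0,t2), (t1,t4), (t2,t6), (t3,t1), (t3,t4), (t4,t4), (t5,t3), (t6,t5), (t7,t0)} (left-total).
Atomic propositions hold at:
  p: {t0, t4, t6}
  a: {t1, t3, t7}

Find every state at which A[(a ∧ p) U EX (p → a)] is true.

{t0, t3, t5, t6}

Sat(a ∧ p) = ∅
Sat(p → a) = {t1, t2, t3, t5, t7}
Sat(EX (p → a)) = {s : some successor in {t1, t2, t3, t5, t7}} = {t0, t3, t5, t6}
A[(a ∧ p) U EX (p → a)]: least fixpoint, start Z0 = Sat(EX (p → a)) = {t0, t3, t5, t6}, add states in Sat(a ∧ p) with every successor in Z. Already a fixed point.
Sat(A[(a ∧ p) U EX (p → a)]) = {t0, t3, t5, t6}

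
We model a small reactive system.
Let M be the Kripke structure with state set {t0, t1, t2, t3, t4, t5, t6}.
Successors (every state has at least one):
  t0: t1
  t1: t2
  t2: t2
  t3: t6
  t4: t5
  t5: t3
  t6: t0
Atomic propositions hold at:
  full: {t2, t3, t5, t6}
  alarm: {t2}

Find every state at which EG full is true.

{t2}

EG full: greatest fixpoint, start Z0 = {t2, t3, t5, t6}, keep only states in Sat with some successor in Z. Z1 = {t2, t3, t5}; Z2 = {t2, t5}; Z3 = {t2}; fixed.
Sat(EG full) = {t2}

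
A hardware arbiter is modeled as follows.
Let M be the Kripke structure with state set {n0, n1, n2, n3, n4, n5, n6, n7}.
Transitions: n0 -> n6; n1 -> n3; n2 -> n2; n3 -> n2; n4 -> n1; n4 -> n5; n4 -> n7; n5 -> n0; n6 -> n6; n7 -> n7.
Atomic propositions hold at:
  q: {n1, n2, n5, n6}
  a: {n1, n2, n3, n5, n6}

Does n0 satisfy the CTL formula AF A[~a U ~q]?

Yes

Sat(~a) = {n0, n4, n7}
Sat(~q) = {n0, n3, n4, n7}
A[~a U ~q]: least fixpoint, start Z0 = Sat(~q) = {n0, n3, n4, n7}, add states in Sat(~a) with every successor in Z. Already a fixed point.
Sat(A[~a U ~q]) = {n0, n3, n4, n7}
AF A[~a U ~q]: least fixpoint, start Z0 = {n0, n3, n4, n7}, add states with every successor in Z. Z1 = {n0, n1, n3, n4, n5, n7}; fixed.
Sat(AF A[~a U ~q]) = {n0, n1, n3, n4, n5, n7}
n0 ∈ Sat(AF A[~a U ~q]) = {n0, n1, n3, n4, n5, n7}, so the formula holds at n0.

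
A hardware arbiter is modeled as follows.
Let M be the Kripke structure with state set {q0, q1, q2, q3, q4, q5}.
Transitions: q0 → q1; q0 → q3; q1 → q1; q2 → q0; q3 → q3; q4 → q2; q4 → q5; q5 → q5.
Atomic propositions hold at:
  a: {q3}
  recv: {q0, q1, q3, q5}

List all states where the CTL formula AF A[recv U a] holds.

A[recv U a]: least fixpoint, start Z0 = Sat(a) = {q3}, add states in Sat(recv) with every successor in Z. Already a fixed point.
Sat(A[recv U a]) = {q3}
AF A[recv U a]: least fixpoint, start Z0 = {q3}, add states with every successor in Z. Already a fixed point.
Sat(AF A[recv U a]) = {q3}

{q3}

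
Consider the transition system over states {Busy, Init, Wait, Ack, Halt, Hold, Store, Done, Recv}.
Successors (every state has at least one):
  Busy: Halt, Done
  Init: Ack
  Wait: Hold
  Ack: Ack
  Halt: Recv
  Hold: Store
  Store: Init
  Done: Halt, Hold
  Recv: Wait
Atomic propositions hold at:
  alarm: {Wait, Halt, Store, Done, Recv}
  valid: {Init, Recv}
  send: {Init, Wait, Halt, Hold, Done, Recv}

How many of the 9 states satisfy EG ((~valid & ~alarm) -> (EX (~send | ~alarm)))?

8

Sat(~valid) = {Busy, Wait, Ack, Halt, Hold, Store, Done}
Sat(~alarm) = {Busy, Init, Ack, Hold}
Sat(~valid & ~alarm) = {Busy, Ack, Hold}
Sat(~send) = {Busy, Ack, Store}
Sat(~send | ~alarm) = {Busy, Init, Ack, Hold, Store}
Sat(EX (~send | ~alarm)) = {s : some successor in {Busy, Init, Ack, Hold, Store}} = {Init, Wait, Ack, Hold, Store, Done}
Sat((~valid & ~alarm) -> (EX (~send | ~alarm))) = {Init, Wait, Ack, Halt, Hold, Store, Done, Recv}
EG ((~valid & ~alarm) -> (EX (~send | ~alarm))): greatest fixpoint, start Z0 = {Init, Wait, Ack, Halt, Hold, Store, Done, Recv}, keep only states in Sat with some successor in Z. Already a fixed point.
Sat(EG ((~valid & ~alarm) -> (EX (~send | ~alarm)))) = {Init, Wait, Ack, Halt, Hold, Store, Done, Recv}
|Sat(EG ((~valid & ~alarm) -> (EX (~send | ~alarm))))| = |{Init, Wait, Ack, Halt, Hold, Store, Done, Recv}| = 8.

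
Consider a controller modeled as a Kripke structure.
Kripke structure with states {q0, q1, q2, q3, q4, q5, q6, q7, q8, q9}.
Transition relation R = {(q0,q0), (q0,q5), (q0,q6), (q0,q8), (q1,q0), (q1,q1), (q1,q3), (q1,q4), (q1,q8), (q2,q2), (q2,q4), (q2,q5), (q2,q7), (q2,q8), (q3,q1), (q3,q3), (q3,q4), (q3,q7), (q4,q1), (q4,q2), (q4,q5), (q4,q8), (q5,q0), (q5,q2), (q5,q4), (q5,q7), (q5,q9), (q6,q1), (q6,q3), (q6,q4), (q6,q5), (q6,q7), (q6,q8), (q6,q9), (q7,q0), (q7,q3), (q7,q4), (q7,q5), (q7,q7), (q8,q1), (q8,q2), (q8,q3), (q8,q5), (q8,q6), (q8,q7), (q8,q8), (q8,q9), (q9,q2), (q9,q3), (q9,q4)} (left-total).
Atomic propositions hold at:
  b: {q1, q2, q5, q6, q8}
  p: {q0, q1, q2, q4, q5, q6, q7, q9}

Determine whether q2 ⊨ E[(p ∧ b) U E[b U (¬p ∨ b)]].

Sat(p ∧ b) = {q1, q2, q5, q6}
Sat(¬p) = {q3, q8}
Sat(¬p ∨ b) = {q1, q2, q3, q5, q6, q8}
E[b U (¬p ∨ b)]: least fixpoint, start Z0 = Sat((¬p ∨ b)) = {q1, q2, q3, q5, q6, q8}, add states in Sat(b) with some successor in Z. Already a fixed point.
Sat(E[b U (¬p ∨ b)]) = {q1, q2, q3, q5, q6, q8}
E[(p ∧ b) U E[b U (¬p ∨ b)]]: least fixpoint, start Z0 = Sat(E[b U (¬p ∨ b)]) = {q1, q2, q3, q5, q6, q8}, add states in Sat(p ∧ b) with some successor in Z. Already a fixed point.
Sat(E[(p ∧ b) U E[b U (¬p ∨ b)]]) = {q1, q2, q3, q5, q6, q8}
q2 ∈ Sat(E[(p ∧ b) U E[b U (¬p ∨ b)]]) = {q1, q2, q3, q5, q6, q8}, so the formula holds at q2.

Yes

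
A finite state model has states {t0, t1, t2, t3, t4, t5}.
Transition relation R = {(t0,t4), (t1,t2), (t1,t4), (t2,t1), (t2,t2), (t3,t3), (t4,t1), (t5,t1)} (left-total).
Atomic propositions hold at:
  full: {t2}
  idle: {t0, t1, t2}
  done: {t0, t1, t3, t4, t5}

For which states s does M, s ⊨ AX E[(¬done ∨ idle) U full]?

{t2, t4, t5}

Sat(¬done) = {t2}
Sat(¬done ∨ idle) = {t0, t1, t2}
E[(¬done ∨ idle) U full]: least fixpoint, start Z0 = Sat(full) = {t2}, add states in Sat(¬done ∨ idle) with some successor in Z. Z1 = {t1, t2}; fixed.
Sat(E[(¬done ∨ idle) U full]) = {t1, t2}
Sat(AX E[(¬done ∨ idle) U full]) = {s : every successor in {t1, t2}} = {t2, t4, t5}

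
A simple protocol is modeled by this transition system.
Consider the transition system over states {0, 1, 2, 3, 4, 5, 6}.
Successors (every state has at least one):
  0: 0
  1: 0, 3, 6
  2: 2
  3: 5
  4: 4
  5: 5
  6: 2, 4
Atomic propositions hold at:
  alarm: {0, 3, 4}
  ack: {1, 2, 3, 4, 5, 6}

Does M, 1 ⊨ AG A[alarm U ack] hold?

A[alarm U ack]: least fixpoint, start Z0 = Sat(ack) = {1, 2, 3, 4, 5, 6}, add states in Sat(alarm) with every successor in Z. Already a fixed point.
Sat(A[alarm U ack]) = {1, 2, 3, 4, 5, 6}
AG A[alarm U ack]: greatest fixpoint, start Z0 = {1, 2, 3, 4, 5, 6}, keep only states in Sat with every successor in Z. Z1 = {2, 3, 4, 5, 6}; fixed.
Sat(AG A[alarm U ack]) = {2, 3, 4, 5, 6}
1 ∉ Sat(AG A[alarm U ack]) = {2, 3, 4, 5, 6}, so the formula does not hold at 1.

No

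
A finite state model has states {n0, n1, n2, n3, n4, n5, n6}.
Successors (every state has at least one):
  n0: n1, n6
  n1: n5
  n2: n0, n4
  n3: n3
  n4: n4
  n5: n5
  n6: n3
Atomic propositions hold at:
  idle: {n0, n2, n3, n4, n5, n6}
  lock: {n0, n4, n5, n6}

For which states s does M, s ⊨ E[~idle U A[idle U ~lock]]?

Sat(~idle) = {n1}
Sat(~lock) = {n1, n2, n3}
A[idle U ~lock]: least fixpoint, start Z0 = Sat(~lock) = {n1, n2, n3}, add states in Sat(idle) with every successor in Z. Z1 = {n1, n2, n3, n6}; Z2 = {n0, n1, n2, n3, n6}; fixed.
Sat(A[idle U ~lock]) = {n0, n1, n2, n3, n6}
E[~idle U A[idle U ~lock]]: least fixpoint, start Z0 = Sat(A[idle U ~lock]) = {n0, n1, n2, n3, n6}, add states in Sat(~idle) with some successor in Z. Already a fixed point.
Sat(E[~idle U A[idle U ~lock]]) = {n0, n1, n2, n3, n6}

{n0, n1, n2, n3, n6}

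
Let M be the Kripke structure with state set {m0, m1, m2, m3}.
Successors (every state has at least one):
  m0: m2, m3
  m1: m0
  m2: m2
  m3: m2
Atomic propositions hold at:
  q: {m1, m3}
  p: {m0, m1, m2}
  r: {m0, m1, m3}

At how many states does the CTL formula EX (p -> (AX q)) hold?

1

Sat(AX q) = {s : every successor in {m1, m3}} = ∅
Sat(p -> (AX q)) = {m3}
Sat(EX (p -> (AX q))) = {s : some successor in {m3}} = {m0}
|Sat(EX (p -> (AX q)))| = |{m0}| = 1.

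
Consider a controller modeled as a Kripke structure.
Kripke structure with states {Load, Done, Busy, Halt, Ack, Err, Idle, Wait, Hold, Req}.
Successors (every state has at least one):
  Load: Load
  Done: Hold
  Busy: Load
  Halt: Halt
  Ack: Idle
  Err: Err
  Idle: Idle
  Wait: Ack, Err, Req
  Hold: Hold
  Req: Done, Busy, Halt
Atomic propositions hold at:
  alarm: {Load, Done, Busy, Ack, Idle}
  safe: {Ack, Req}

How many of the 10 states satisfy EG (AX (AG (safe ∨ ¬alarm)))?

Sat(¬alarm) = {Halt, Err, Wait, Hold, Req}
Sat(safe ∨ ¬alarm) = {Halt, Ack, Err, Wait, Hold, Req}
AG (safe ∨ ¬alarm): greatest fixpoint, start Z0 = {Halt, Ack, Err, Wait, Hold, Req}, keep only states in Sat with every successor in Z. Z1 = {Halt, Err, Wait, Hold}; Z2 = {Halt, Err, Hold}; fixed.
Sat(AG (safe ∨ ¬alarm)) = {Halt, Err, Hold}
Sat(AX (AG (safe ∨ ¬alarm))) = {s : every successor in {Halt, Err, Hold}} = {Done, Halt, Err, Hold}
EG (AX (AG (safe ∨ ¬alarm))): greatest fixpoint, start Z0 = {Done, Halt, Err, Hold}, keep only states in Sat with some successor in Z. Already a fixed point.
Sat(EG (AX (AG (safe ∨ ¬alarm)))) = {Done, Halt, Err, Hold}
|Sat(EG (AX (AG (safe ∨ ¬alarm))))| = |{Done, Halt, Err, Hold}| = 4.

4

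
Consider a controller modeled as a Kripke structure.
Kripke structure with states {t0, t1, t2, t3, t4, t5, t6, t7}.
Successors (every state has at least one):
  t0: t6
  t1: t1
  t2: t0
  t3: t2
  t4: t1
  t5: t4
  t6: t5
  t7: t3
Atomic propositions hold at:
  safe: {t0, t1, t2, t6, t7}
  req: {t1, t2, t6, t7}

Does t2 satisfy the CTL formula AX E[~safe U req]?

Sat(~safe) = {t3, t4, t5}
E[~safe U req]: least fixpoint, start Z0 = Sat(req) = {t1, t2, t6, t7}, add states in Sat(~safe) with some successor in Z. Z1 = {t1, t2, t3, t4, t6, t7}; Z2 = {t1, t2, t3, t4, t5, t6, t7}; fixed.
Sat(E[~safe U req]) = {t1, t2, t3, t4, t5, t6, t7}
Sat(AX E[~safe U req]) = {s : every successor in {t1, t2, t3, t4, t5, t6, t7}} = {t0, t1, t3, t4, t5, t6, t7}
t2 ∉ Sat(AX E[~safe U req]) = {t0, t1, t3, t4, t5, t6, t7}, so the formula does not hold at t2.

No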